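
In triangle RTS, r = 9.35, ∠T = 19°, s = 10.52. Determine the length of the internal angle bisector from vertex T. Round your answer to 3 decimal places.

9.765

By the law of cosines, t² = s² + r² − 2·s·r·cos T = 12.087, so t ≈ 3.4766.
The bisector from T has length 2·s·r·cos(∠T/2)/(s+r) ≈ 9.7648.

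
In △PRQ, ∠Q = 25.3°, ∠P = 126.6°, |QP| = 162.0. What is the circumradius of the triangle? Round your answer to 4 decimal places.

171.9702

The third angle is ∠R = 180° − ∠Q − ∠P = 28.10°.
Law of sines: |RQ| = |QP|·sin P/sin R ≈ 276.12.
Law of sines: |PR| = |QP|·sin Q/sin R ≈ 146.99.
Circumradius = |QP|/(2 sin R) ≈ 171.97.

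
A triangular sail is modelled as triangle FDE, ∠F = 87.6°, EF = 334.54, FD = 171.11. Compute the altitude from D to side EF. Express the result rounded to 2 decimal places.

By the law of cosines, DE² = EF² + FD² − 2·EF·FD·cos F = 1.364e+05, so DE ≈ 369.33.
Area = ½·EF·FD·sin F ≈ 28596.
The altitude from D has length 2·area/EF ≈ 170.96.

170.96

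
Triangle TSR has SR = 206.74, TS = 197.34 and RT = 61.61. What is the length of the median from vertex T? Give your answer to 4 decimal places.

Median from T: ½√(2·RT² + 2·TS² − SR²) ≈ 103.36.

103.3638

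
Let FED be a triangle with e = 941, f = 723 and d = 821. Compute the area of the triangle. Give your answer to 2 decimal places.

Semiperimeter s = (723 + 941 + 821)/2 = 1242.5.
Heron's formula: area = √(1242.5·519.5·301.5·421.5) ≈ 2.8641e+05.

area ≈ 286406.86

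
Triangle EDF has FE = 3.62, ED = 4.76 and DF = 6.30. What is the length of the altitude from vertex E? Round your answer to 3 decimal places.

2.717

Semiperimeter s = (6.3 + 3.62 + 4.76)/2 = 7.34.
Heron's formula: area = √(7.34·1.04·3.72·2.58) ≈ 8.5595.
The altitude from E has length 2·area/DF ≈ 2.7173.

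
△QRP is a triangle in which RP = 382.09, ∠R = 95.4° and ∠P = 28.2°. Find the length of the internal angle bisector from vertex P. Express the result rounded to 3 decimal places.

The third angle is ∠Q = 180° − ∠R − ∠P = 56.40°.
Law of sines: PQ = RP·sin R/sin Q ≈ 456.7.
Law of sines: QR = RP·sin P/sin Q ≈ 216.78.
The bisector from P has length 2·RP·PQ·cos(∠P/2)/(RP+PQ) ≈ 403.54.

t_P ≈ 403.541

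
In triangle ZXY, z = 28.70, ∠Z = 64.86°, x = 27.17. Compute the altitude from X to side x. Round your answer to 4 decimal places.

Law of sines: sin X = x·sin Z/z ≈ 0.85701.
Since z ≥ x, only the acute value applies: ∠X ≈ 58.98°.
Then ∠Y = 180° − ∠Z − ∠X ≈ 56.16°.
Law of sines gives y = z·sin Y/sin Z ≈ 26.332.
Area = ½·z·x·sin Y ≈ 323.83.
The altitude from X has length 2·area/x ≈ 23.837.

23.8373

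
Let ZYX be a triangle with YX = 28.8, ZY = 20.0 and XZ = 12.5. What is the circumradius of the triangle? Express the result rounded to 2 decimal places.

R ≈ 17.19

By the law of cosines, cos Z = (XZ² + ZY² − YX²) / (2·XZ·ZY) ≈ -0.54638, so ∠Z ≈ 123.12°.
Circumradius = YX/(2 sin Z) ≈ 17.193.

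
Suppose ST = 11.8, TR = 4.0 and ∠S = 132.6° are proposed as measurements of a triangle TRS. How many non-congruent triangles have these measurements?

ST·sin S = 11.8·sin(132.6°) ≈ 8.686.
Since ∠S is not acute, a triangle exists only if TR > ST; here TR ≤ ST, so there is no triangle.

0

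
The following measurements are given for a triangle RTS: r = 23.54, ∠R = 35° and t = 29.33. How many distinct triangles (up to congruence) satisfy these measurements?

t·sin R = 29.33·sin(35°) ≈ 16.82.
Since t sin R < r < t (16.82 < 23.54 < 29.33), two triangles exist.

2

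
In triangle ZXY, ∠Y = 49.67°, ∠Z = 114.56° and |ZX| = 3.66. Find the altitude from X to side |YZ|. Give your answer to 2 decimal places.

The third angle is ∠X = 180° − ∠Y − ∠Z = 15.77°.
Law of sines: |XY| = |ZX|·sin Z/sin Y ≈ 4.3667.
Law of sines: |YZ| = |ZX|·sin X/sin Y ≈ 1.3048.
Area = ½·|ZX|·|XY|·sin X ≈ 2.1718.
The altitude from X has length 2·area/|YZ| ≈ 3.3289.

h_X ≈ 3.33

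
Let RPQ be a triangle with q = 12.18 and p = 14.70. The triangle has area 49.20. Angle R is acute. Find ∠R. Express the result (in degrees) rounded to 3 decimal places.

∠R ≈ 33.338°

From area = ½·p·q·sin R, we get sin R = 2·area/(p·q) ≈ 0.54958.
Taking the acute solution, ∠R ≈ 33.34°.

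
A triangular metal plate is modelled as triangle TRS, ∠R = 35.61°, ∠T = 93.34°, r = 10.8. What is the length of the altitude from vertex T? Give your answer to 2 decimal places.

8.40

The third angle is ∠S = 180° − ∠T − ∠R = 51.05°.
Law of sines: t = r·sin T/sin R ≈ 18.517.
Law of sines: s = r·sin S/sin R ≈ 14.425.
Area = ½·r·t·sin S ≈ 77.762.
The altitude from T has length 2·area/t ≈ 8.3991.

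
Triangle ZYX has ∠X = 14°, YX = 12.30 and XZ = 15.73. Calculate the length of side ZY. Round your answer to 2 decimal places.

By the law of cosines, ZY² = YX² + XZ² − 2·YX·XZ·cos X = 23.259, so ZY ≈ 4.8228.

4.82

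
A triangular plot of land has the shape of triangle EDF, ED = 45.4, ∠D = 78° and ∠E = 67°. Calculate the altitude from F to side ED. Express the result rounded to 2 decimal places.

71.27

The third angle is ∠F = 180° − ∠E − ∠D = 35.00°.
Law of sines: DF = ED·sin E/sin F ≈ 72.86.
Law of sines: FE = ED·sin D/sin F ≈ 77.423.
Area = ½·ED·DF·sin D ≈ 1617.8.
The altitude from F has length 2·area/ED ≈ 71.268.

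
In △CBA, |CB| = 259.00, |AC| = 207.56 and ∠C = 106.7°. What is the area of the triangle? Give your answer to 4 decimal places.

Area = ½·|AC|·|CB|·sin C ≈ 25745.

25745.3300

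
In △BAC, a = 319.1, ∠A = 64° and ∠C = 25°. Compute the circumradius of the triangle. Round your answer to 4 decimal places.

The third angle is ∠B = 180° − ∠A − ∠C = 91.00°.
Law of sines: b = a·sin B/sin A ≈ 354.98.
Law of sines: c = a·sin C/sin A ≈ 150.04.
Circumradius = a/(2 sin A) ≈ 177.52.

R ≈ 177.5156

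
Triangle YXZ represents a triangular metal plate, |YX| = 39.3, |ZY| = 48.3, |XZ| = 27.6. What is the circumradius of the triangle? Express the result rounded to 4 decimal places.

By the law of cosines, cos Y = (|ZY|² + |YX|² − |XZ|²) / (2·|ZY|·|YX|) ≈ 0.82068, so ∠Y ≈ 0.608 rad.
Circumradius = |XZ|/(2 sin Y) ≈ 24.152.

R ≈ 24.1518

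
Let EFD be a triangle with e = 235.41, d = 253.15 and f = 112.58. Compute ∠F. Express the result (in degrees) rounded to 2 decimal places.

∠F ≈ 26.32°

By the law of cosines, cos F = (d² + e² − f²) / (2·d·e) ≈ 0.89630, so ∠F ≈ 26.32°.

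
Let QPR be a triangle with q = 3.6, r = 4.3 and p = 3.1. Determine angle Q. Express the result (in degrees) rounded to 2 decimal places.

∠Q ≈ 55.40°

By the law of cosines, cos Q = (p² + r² − q²) / (2·p·r) ≈ 0.56789, so ∠Q ≈ 55.40°.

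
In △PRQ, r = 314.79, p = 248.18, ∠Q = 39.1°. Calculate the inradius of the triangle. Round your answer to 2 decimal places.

By the law of cosines, q² = p² + r² − 2·p·r·cos Q = 39429, so q ≈ 198.57.
Area = ½·p·r·sin Q ≈ 24636.
Semiperimeter s = (248.18+314.79+198.57)/2 = 380.77.
Inradius = area/s = 24636/380.77 ≈ 64.7.

64.70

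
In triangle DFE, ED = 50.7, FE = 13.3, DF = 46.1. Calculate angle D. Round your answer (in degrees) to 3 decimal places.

By the law of cosines, cos D = (ED² + DF² − FE²) / (2·ED·DF) ≈ 0.96669, so ∠D ≈ 14.83°.

∠D ≈ 14.831°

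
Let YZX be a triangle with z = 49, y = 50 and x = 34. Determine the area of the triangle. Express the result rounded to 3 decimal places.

Semiperimeter s = (50 + 49 + 34)/2 = 66.5.
Heron's formula: area = √(66.5·16.5·17.5·32.5) ≈ 789.98.

area ≈ 789.975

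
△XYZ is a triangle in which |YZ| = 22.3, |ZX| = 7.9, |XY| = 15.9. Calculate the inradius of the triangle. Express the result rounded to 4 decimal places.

1.8774

Semiperimeter s = (22.3 + 7.9 + 15.9)/2 = 23.05.
Heron's formula: area = √(23.05·0.75·15.15·7.15) ≈ 43.274.
Inradius = area/s = 43.274/23.05 ≈ 1.8774.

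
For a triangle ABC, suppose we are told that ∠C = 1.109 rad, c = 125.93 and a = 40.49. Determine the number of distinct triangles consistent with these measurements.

a·sin C = 40.49·sin(1.109 rad) ≈ 36.25.
Since c ≥ a, exactly one triangle exists.

1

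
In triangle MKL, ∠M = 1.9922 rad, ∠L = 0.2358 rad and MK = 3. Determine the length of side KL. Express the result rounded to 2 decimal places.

The third angle is ∠K = π − ∠L − ∠M = 0.9136 rad.
Law of sines: KL = MK·sin M/sin L ≈ 11.718.

11.72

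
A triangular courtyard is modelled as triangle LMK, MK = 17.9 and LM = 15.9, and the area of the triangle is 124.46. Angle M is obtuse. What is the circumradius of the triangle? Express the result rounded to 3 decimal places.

From area = ½·LM·MK·sin M, we get sin M = 2·area/(LM·MK) ≈ 0.87460.
Taking the obtuse solution, ∠M ≈ 119.00°.
Law of cosines then gives KL ≈ 29.141.
Circumradius = KL/(2 sin M) ≈ 16.66.

R ≈ 16.660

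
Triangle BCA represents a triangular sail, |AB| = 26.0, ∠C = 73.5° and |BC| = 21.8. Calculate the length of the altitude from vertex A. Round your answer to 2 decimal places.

20.76

Law of sines: sin A = |BC|·sin C/|AB| ≈ 0.80393.
Since |AB| ≥ |BC|, only the acute value applies: ∠A ≈ 53.51°.
Then ∠B = 180° − ∠C − ∠A ≈ 52.99°.
Law of sines gives |CA| = |AB|·sin B/sin C ≈ 21.654.
Area = ½·|AB|·|BC|·sin B ≈ 226.31.
The altitude from A has length 2·area/|BC| ≈ 20.763.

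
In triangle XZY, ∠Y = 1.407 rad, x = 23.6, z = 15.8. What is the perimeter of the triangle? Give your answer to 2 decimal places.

By the law of cosines, y² = x² + z² − 2·x·z·cos Y = 684.99, so y ≈ 26.172.
Semiperimeter s = (23.6+15.8+26.172)/2 = 32.786.
Perimeter = 23.6 + 15.8 + 26.172 = 65.572.

65.57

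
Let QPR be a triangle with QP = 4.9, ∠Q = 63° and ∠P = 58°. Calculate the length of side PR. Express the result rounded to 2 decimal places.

The third angle is ∠R = 180° − ∠Q − ∠P = 59.00°.
Law of sines: PR = QP·sin Q/sin R ≈ 5.0934.

5.09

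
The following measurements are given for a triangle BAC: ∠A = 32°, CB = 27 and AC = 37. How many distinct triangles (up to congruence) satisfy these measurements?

2

AC·sin A = 37·sin(32°) ≈ 19.61.
Since AC sin A < CB < AC (19.61 < 27 < 37), two triangles exist.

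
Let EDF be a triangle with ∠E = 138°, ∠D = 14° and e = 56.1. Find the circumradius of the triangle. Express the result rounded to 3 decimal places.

The third angle is ∠F = 180° − ∠E − ∠D = 28.00°.
Law of sines: d = e·sin D/sin E ≈ 20.283.
Law of sines: f = e·sin F/sin E ≈ 39.361.
Circumradius = e/(2 sin E) ≈ 41.92.

R ≈ 41.920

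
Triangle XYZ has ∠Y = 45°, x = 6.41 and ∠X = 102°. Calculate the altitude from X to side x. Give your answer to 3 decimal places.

h_X ≈ 2.524

The third angle is ∠Z = 180° − ∠X − ∠Y = 33.00°.
Law of sines: y = x·sin Y/sin X ≈ 4.6338.
Law of sines: z = x·sin Z/sin X ≈ 3.5691.
Area = ½·x·y·sin Z ≈ 8.0886.
The altitude from X has length 2·area/x ≈ 2.5238.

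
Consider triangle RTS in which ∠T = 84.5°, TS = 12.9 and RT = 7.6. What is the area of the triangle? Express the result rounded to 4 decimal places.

area ≈ 48.7943

Area = ½·RT·TS·sin T ≈ 48.794.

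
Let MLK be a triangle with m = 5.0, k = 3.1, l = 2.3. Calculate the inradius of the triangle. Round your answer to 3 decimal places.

Semiperimeter s = (5 + 2.3 + 3.1)/2 = 5.2.
Heron's formula: area = √(5.2·0.2·2.9·2.1) ≈ 2.5167.
Inradius = area/s = 2.5167/5.2 ≈ 0.48397.

r ≈ 0.484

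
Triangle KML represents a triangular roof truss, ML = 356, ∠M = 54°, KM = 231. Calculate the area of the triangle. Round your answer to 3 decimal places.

area ≈ 33265.161

Area = ½·KM·ML·sin M ≈ 33265.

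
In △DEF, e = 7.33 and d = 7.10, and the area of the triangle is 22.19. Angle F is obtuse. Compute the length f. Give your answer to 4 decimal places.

From area = ½·d·e·sin F, we get sin F = 2·area/(d·e) ≈ 0.85276.
Taking the obtuse solution, ∠F ≈ 121.49°.
Law of cosines then gives f ≈ 12.59.

12.5898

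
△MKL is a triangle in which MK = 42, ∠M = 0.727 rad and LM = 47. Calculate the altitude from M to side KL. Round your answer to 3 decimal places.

By the law of cosines, KL² = LM² + MK² − 2·LM·MK·cos M = 1023.2, so KL ≈ 31.987.
Area = ½·LM·MK·sin M ≈ 655.99.
The altitude from M has length 2·area/KL ≈ 41.016.

h_M ≈ 41.016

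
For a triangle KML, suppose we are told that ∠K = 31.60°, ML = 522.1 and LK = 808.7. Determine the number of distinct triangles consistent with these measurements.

2

LK·sin K = 808.7·sin(31.60°) ≈ 423.7.
Since LK sin K < ML < LK (423.7 < 522.1 < 808.7), two triangles exist.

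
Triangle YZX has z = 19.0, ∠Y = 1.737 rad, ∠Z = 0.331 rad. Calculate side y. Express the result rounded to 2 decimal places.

57.66

The third angle is ∠X = π − ∠Y − ∠Z = 1.074 rad.
Law of sines: y = z·sin Y/sin Z ≈ 57.658.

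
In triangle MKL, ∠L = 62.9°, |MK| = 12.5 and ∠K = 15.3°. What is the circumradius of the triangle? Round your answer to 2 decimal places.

7.02

The third angle is ∠M = 180° − ∠K − ∠L = 101.80°.
Law of sines: |KL| = |MK|·sin M/sin L ≈ 13.745.
Law of sines: |LM| = |MK|·sin K/sin L ≈ 3.7052.
Circumradius = |MK|/(2 sin L) ≈ 7.0208.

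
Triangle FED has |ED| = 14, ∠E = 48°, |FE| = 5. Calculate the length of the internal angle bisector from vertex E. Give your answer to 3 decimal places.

By the law of cosines, |DF|² = |FE|² + |ED|² − 2·|FE|·|ED|·cos E = 127.32, so |DF| ≈ 11.284.
The bisector from E has length 2·|FE|·|ED|·cos(∠E/2)/(|FE|+|ED|) ≈ 6.7314.

6.731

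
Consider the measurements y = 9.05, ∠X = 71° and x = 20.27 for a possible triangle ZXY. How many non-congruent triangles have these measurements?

y·sin X = 9.05·sin(71°) ≈ 8.557.
Since x ≥ y, exactly one triangle exists.

1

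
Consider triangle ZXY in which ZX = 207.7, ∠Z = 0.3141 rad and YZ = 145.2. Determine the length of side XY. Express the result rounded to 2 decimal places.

82.81

By the law of cosines, XY² = YZ² + ZX² − 2·YZ·ZX·cos Z = 6857.2, so XY ≈ 82.808.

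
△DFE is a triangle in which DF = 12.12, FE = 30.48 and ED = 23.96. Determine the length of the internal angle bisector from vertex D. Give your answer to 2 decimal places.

By the law of cosines, cos D = (ED² + DF² − FE²) / (2·ED·DF) ≈ -0.35823, so ∠D ≈ 110.99°.
The bisector from D has length 2·ED·DF·cos(∠D/2)/(ED+DF) ≈ 9.1186.

t_D ≈ 9.12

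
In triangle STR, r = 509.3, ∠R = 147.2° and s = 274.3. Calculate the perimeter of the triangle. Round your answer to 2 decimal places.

perimeter ≈ 1040.17

Law of sines: sin S = s·sin R/r ≈ 0.29175.
Since r ≥ s, only the acute value applies: ∠S ≈ 16.96°.
Then ∠T = 180° − ∠R − ∠S ≈ 15.84°.
Law of sines gives t = r·sin T/sin R ≈ 256.57.
Semiperimeter p = (274.3+256.57+509.3)/2 = 520.09.
Perimeter = 274.3 + 256.57 + 509.3 = 1040.2.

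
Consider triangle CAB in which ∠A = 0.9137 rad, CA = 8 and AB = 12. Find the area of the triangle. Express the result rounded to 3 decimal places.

Area = ½·CA·AB·sin A ≈ 38.005.

area ≈ 38.005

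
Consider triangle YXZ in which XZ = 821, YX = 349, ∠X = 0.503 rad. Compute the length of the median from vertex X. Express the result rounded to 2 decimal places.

By the law of cosines, ZY² = YX² + XZ² − 2·YX·XZ·cos X = 2.9376e+05, so ZY ≈ 542.
Median from X: ½√(2·YX² + 2·XZ² − ZY²) ≈ 569.63.

m_X ≈ 569.63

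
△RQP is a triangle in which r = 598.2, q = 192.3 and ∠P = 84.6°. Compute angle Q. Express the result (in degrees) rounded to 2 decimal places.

∠Q ≈ 18.26°

By the law of cosines, p² = r² + q² − 2·r·q·cos P = 3.7317e+05, so p ≈ 610.88.
Law of cosines again: cos Q = (p² + r² − q²)/(2·p·r) ≈ 0.94962, so ∠Q ≈ 18.26°.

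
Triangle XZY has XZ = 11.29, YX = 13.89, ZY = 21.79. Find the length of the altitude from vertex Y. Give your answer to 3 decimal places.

12.090

Semiperimeter s = (21.79 + 13.89 + 11.29)/2 = 23.485.
Heron's formula: area = √(23.485·1.695·9.595·12.195) ≈ 68.249.
The altitude from Y has length 2·area/XZ ≈ 12.09.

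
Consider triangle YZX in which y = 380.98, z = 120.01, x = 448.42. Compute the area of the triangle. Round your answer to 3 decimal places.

20366.723

Semiperimeter s = (380.98 + 120.01 + 448.42)/2 = 474.71.
Heron's formula: area = √(474.71·93.725·354.7·26.285) ≈ 20367.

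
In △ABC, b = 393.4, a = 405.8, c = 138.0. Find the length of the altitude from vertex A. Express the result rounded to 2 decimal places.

133.31

Semiperimeter s = (405.8 + 393.4 + 138)/2 = 468.6.
Heron's formula: area = √(468.6·62.8·75.2·330.6) ≈ 27048.
The altitude from A has length 2·area/a ≈ 133.31.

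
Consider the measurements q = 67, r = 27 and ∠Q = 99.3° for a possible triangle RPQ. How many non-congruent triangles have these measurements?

r·sin Q = 27·sin(99.3°) ≈ 26.65.
Since ∠Q is not acute, a triangle exists only if q > r; here q > r, so there is exactly one triangle.

1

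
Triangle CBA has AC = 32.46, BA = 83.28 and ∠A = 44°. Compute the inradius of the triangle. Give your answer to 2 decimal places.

r ≈ 10.45

By the law of cosines, CB² = BA² + AC² − 2·BA·AC·cos A = 4100.1, so CB ≈ 64.032.
Area = ½·BA·AC·sin A ≈ 938.92.
Semiperimeter s = (83.28+32.46+64.032)/2 = 89.886.
Inradius = area/s = 938.92/89.886 ≈ 10.446.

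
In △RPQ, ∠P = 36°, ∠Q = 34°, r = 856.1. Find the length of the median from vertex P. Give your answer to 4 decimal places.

The third angle is ∠R = 180° − ∠P − ∠Q = 110.00°.
Law of sines: p = r·sin P/sin R ≈ 535.5.
Law of sines: q = r·sin Q/sin R ≈ 509.45.
Median from P: ½√(2·q² + 2·r² − p²) ≈ 651.56.

651.5621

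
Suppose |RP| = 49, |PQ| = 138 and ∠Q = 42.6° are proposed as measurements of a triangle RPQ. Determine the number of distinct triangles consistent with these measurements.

|PQ|·sin Q = 138·sin(42.6°) ≈ 93.41.
Since |RP| = 49 < 93.41 = |PQ| sin Q, no triangle exists.

0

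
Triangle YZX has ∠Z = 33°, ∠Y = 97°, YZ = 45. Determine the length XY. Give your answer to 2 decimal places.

31.99

The third angle is ∠X = 180° − ∠Y − ∠Z = 50.00°.
Law of sines: XY = YZ·sin Z/sin X ≈ 31.994.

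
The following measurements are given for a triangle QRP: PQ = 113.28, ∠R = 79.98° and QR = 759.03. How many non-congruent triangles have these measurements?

0

QR·sin R = 759.03·sin(79.98°) ≈ 747.5.
Since PQ = 113.28 < 747.5 = QR sin R, no triangle exists.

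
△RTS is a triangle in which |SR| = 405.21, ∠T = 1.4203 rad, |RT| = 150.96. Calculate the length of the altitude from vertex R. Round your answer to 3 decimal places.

h_R ≈ 149.254

Law of sines: sin S = |RT|·sin T/|SR| ≈ 0.36834.
Since |SR| ≥ |RT|, only the acute value applies: ∠S ≈ 0.3772 rad.
Then ∠R = π − ∠T − ∠S ≈ 1.3441 rad.
Law of sines gives |TS| = |SR|·sin R/sin T ≈ 399.35.
Area = ½·|SR|·|RT|·sin R ≈ 29803.
The altitude from R has length 2·area/|TS| ≈ 149.25.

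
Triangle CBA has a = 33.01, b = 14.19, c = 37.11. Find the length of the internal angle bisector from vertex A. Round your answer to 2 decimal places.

By the law of cosines, cos A = (c² + b² − a²) / (2·c·b) ≈ 0.46416, so ∠A ≈ 62.34°.
The bisector from A has length 2·c·b·cos(∠A/2)/(c+b) ≈ 17.566.

17.57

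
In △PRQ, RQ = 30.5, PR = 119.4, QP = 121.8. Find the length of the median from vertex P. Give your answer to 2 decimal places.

Median from P: ½√(2·QP² + 2·PR² − RQ²) ≈ 119.64.

119.64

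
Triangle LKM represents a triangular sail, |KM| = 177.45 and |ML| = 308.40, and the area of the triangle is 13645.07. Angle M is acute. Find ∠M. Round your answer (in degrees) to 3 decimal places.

∠M ≈ 29.912°

From area = ½·|KM|·|ML|·sin M, we get sin M = 2·area/(|KM|·|ML|) ≈ 0.49867.
Taking the acute solution, ∠M ≈ 29.91°.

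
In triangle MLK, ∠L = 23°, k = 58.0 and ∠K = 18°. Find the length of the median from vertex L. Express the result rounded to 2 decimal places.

88.99

The third angle is ∠M = 180° − ∠L − ∠K = 139.00°.
Law of sines: m = k·sin M/sin K ≈ 123.14.
Law of sines: l = k·sin L/sin K ≈ 73.337.
Median from L: ½√(2·k² + 2·m² − l²) ≈ 88.988.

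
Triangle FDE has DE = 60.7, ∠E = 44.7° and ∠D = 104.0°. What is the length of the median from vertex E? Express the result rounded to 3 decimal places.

The third angle is ∠F = 180° − ∠D − ∠E = 31.30°.
Law of sines: EF = DE·sin D/sin F ≈ 113.37.
Law of sines: FD = DE·sin E/sin F ≈ 82.184.
Median from E: ½√(2·DE² + 2·EF² − FD²) ≈ 81.116.

81.116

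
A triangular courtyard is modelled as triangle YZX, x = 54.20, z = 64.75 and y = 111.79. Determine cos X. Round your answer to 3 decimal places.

By the law of cosines, cos X = (y² + z² − x²) / (2·y·z) ≈ 0.94993, so ∠X ≈ 18.21°.

0.950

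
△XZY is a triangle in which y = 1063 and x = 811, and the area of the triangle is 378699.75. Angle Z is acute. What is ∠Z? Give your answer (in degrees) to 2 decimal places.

From area = ½·y·x·sin Z, we get sin Z = 2·area/(y·x) ≈ 0.87856.
Taking the acute solution, ∠Z ≈ 61.47°.

61.47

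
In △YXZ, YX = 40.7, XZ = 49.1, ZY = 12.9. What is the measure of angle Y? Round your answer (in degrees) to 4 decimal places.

By the law of cosines, cos Y = (ZY² + YX² − XZ²) / (2·ZY·YX) ≈ -0.55988, so ∠Y ≈ 124.05°.

124.0477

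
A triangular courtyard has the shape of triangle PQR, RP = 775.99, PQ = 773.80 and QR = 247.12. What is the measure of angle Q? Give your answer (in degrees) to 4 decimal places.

By the law of cosines, cos Q = (PQ² + QR² − RP²) / (2·PQ·QR) ≈ 0.15080, so ∠Q ≈ 81.33°.

∠Q ≈ 81.3264°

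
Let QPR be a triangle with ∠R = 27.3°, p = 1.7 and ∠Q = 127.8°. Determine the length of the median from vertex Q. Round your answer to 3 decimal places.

The third angle is ∠P = 180° − ∠R − ∠Q = 24.90°.
Law of sines: q = p·sin Q/sin P ≈ 3.1904.
Law of sines: r = p·sin R/sin P ≈ 1.8519.
Median from Q: ½√(2·p² + 2·r² − q²) ≈ 0.78427.

m_Q ≈ 0.784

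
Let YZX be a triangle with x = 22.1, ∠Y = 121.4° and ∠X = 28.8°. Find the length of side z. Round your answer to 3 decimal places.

22.798

The third angle is ∠Z = 180° − ∠X − ∠Y = 29.80°.
Law of sines: z = x·sin Z/sin X ≈ 22.798.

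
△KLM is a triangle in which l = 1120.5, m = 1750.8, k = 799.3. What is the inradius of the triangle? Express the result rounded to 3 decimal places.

Semiperimeter s = (799.3 + 1120.5 + 1750.8)/2 = 1835.3.
Heron's formula: area = √(1835.3·1036·714.8·84.5) ≈ 3.3889e+05.
Inradius = area/s = 3.3889e+05/1835.3 ≈ 184.65.

r ≈ 184.649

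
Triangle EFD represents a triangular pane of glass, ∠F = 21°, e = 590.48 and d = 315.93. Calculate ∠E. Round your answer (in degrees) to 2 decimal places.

138.04

By the law of cosines, f² = d² + e² − 2·d·e·cos F = 1.0016e+05, so f ≈ 316.48.
Law of cosines again: cos E = (f² + d² − e²)/(2·f·d) ≈ -0.74359, so ∠E ≈ 138.04°.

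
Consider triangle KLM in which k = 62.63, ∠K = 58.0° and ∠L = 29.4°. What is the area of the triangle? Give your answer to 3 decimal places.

1134.131

The third angle is ∠M = 180° − ∠K − ∠L = 92.60°.
Law of sines: l = k·sin L/sin K ≈ 36.254.
Law of sines: m = k·sin M/sin K ≈ 73.776.
Area = ½·k·l·sin M ≈ 1134.1.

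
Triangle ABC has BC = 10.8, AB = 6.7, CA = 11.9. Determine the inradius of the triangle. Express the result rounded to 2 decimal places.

Semiperimeter s = (10.8 + 11.9 + 6.7)/2 = 14.7.
Heron's formula: area = √(14.7·3.9·2.8·8) ≈ 35.836.
Inradius = area/s = 35.836/14.7 ≈ 2.4378.

2.44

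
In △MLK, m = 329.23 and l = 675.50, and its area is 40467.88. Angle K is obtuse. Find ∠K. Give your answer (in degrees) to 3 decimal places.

∠K ≈ 158.658°

From area = ½·m·l·sin K, we get sin K = 2·area/(m·l) ≈ 0.36393.
Taking the obtuse solution, ∠K ≈ 158.66°.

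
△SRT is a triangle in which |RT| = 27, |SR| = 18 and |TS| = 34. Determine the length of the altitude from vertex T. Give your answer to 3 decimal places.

Semiperimeter s = (27 + 34 + 18)/2 = 39.5.
Heron's formula: area = √(39.5·12.5·5.5·21.5) ≈ 241.63.
The altitude from T has length 2·area/|SR| ≈ 26.848.

26.848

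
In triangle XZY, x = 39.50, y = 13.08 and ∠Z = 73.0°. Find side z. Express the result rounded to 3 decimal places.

By the law of cosines, z² = y² + x² − 2·y·x·cos Z = 1429.2, so z ≈ 37.805.

37.805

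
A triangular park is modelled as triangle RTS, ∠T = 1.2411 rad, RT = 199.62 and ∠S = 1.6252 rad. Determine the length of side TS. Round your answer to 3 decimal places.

The third angle is ∠R = π − ∠T − ∠S = 0.2753 rad.
Law of sines: TS = RT·sin R/sin S ≈ 54.343.

54.343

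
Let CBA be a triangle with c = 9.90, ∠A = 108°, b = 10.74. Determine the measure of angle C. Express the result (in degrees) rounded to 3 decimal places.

∠C ≈ 34.306°

By the law of cosines, a² = c² + b² − 2·c·b·cos A = 279.07, so a ≈ 16.705.
Law of cosines again: cos C = (b² + a² − c²)/(2·b·a) ≈ 0.82604, so ∠C ≈ 34.31°.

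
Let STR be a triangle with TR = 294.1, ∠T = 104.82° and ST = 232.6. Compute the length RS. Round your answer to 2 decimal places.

By the law of cosines, RS² = ST² + TR² − 2·ST·TR·cos T = 1.7559e+05, so RS ≈ 419.04.

419.04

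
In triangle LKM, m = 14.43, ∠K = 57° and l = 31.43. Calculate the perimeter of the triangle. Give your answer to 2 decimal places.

72.36

By the law of cosines, k² = m² + l² − 2·m·l·cos K = 702.04, so k ≈ 26.496.
Semiperimeter s = (31.43+26.496+14.43)/2 = 36.178.
Perimeter = 31.43 + 26.496 + 14.43 = 72.356.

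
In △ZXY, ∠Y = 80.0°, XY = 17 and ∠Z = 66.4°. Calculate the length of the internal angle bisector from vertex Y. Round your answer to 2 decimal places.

The third angle is ∠X = 180° − ∠Y − ∠Z = 33.60°.
Law of sines: YZ = XY·sin X/sin Z ≈ 10.266.
Law of sines: ZX = XY·sin Y/sin Z ≈ 18.27.
The bisector from Y has length 2·XY·YZ·cos(∠Y/2)/(XY+YZ) ≈ 9.8066.

9.81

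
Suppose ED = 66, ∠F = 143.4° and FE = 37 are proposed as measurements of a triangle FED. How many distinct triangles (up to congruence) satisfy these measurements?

1

FE·sin F = 37·sin(143.4°) ≈ 22.06.
Since ∠F is not acute, a triangle exists only if ED > FE; here ED > FE, so there is exactly one triangle.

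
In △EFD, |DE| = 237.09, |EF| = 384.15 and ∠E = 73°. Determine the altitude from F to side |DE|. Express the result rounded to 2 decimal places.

h_F ≈ 367.36

By the law of cosines, |FD|² = |DE|² + |EF|² − 2·|DE|·|EF|·cos E = 1.5053e+05, so |FD| ≈ 387.98.
Area = ½·|DE|·|EF|·sin E ≈ 43549.
The altitude from F has length 2·area/|DE| ≈ 367.36.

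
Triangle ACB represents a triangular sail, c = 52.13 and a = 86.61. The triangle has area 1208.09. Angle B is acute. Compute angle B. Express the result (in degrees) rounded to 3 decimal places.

32.354

From area = ½·a·c·sin B, we get sin B = 2·area/(a·c) ≈ 0.53515.
Taking the acute solution, ∠B ≈ 32.35°.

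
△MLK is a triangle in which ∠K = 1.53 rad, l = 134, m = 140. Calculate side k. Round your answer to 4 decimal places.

By the law of cosines, k² = m² + l² − 2·m·l·cos K = 36026, so k ≈ 189.8.

189.8045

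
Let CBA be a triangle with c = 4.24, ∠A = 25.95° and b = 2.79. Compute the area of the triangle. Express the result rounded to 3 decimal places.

Area = ½·c·b·sin A ≈ 2.5882.

area ≈ 2.588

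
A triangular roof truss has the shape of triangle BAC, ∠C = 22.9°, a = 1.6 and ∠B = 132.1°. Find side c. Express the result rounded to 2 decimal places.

1.47

The third angle is ∠A = 180° − ∠C − ∠B = 25.00°.
Law of sines: c = a·sin C/sin A ≈ 1.4732.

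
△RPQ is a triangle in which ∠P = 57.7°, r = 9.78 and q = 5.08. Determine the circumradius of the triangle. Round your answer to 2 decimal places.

4.89

By the law of cosines, p² = q² + r² − 2·q·r·cos P = 68.359, so p ≈ 8.2679.
Area = ½·q·r·sin P ≈ 20.997.
Circumradius = p/(2 sin P) ≈ 4.8908.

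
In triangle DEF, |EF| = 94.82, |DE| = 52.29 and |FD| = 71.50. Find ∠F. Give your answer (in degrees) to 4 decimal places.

By the law of cosines, cos F = (|EF|² + |FD|² − |DE|²) / (2·|EF|·|FD|) ≈ 0.83846, so ∠F ≈ 33.02°.

33.0226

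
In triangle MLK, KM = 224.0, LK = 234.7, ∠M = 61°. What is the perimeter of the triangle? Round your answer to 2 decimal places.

perimeter ≈ 696.53

Law of sines: sin L = KM·sin M/LK ≈ 0.83475.
Since LK ≥ KM, only the acute value applies: ∠L ≈ 56.59°.
Then ∠K = 180° − ∠M − ∠L ≈ 62.41°.
Law of sines gives ML = LK·sin K/sin M ≈ 237.83.
Semiperimeter s = (234.7+224+237.83)/2 = 348.27.
Perimeter = 234.7 + 224 + 237.83 = 696.53.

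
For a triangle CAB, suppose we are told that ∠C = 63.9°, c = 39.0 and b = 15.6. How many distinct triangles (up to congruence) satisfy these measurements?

b·sin C = 15.6·sin(63.9°) ≈ 14.01.
Since c ≥ b, exactly one triangle exists.

1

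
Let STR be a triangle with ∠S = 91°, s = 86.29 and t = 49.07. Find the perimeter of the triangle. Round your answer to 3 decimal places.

205.488

Law of sines: sin T = t·sin S/s ≈ 0.56858.
Since s ≥ t, only the acute value applies: ∠T ≈ 34.65°.
Then ∠R = 180° − ∠S − ∠T ≈ 54.35°.
Law of sines gives r = s·sin R/sin S ≈ 70.128.
Semiperimeter p = (86.29+49.07+70.128)/2 = 102.74.
Perimeter = 86.29 + 49.07 + 70.128 = 205.49.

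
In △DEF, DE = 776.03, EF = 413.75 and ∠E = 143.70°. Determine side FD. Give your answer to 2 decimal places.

1136.20

By the law of cosines, FD² = DE² + EF² − 2·DE·EF·cos E = 1.291e+06, so FD ≈ 1136.2.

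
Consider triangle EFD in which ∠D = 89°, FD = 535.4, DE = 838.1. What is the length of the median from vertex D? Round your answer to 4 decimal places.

By the law of cosines, EF² = FD² + DE² − 2·FD·DE·cos D = 9.734e+05, so EF ≈ 986.61.
Median from D: ½√(2·FD² + 2·DE² − EF²) ≈ 501.18.

501.1804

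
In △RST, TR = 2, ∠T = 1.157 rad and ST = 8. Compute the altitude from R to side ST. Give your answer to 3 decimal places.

1.831

By the law of cosines, RS² = ST² + TR² − 2·ST·TR·cos T = 55.133, so RS ≈ 7.4252.
Area = ½·ST·TR·sin T ≈ 7.3248.
The altitude from R has length 2·area/ST ≈ 1.8312.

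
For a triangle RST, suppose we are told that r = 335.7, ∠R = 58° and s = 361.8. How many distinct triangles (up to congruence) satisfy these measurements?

2

s·sin R = 361.8·sin(58°) ≈ 306.8.
Since s sin R < r < s (306.8 < 335.7 < 361.8), two triangles exist.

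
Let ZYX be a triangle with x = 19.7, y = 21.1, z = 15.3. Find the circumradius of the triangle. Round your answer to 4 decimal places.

11.0363

By the law of cosines, cos Z = (y² + x² − z²) / (2·y·x) ≈ 0.72078, so ∠Z ≈ 43.88°.
Circumradius = z/(2 sin Z) ≈ 11.036.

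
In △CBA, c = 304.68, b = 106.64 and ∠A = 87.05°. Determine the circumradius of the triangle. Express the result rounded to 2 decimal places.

R ≈ 159.00

By the law of cosines, a² = c² + b² − 2·c·b·cos A = 1.0086e+05, so a ≈ 317.58.
Area = ½·c·b·sin A ≈ 16224.
Circumradius = a/(2 sin A) ≈ 159.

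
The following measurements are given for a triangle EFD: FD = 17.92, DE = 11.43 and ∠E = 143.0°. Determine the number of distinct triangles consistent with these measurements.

1

DE·sin E = 11.43·sin(143.0°) ≈ 6.879.
Since ∠E is not acute, a triangle exists only if FD > DE; here FD > DE, so there is exactly one triangle.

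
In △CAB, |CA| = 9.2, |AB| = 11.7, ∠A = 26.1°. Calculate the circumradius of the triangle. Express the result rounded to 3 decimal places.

R ≈ 6.036

By the law of cosines, |BC|² = |CA|² + |AB|² − 2·|CA|·|AB|·cos A = 28.203, so |BC| ≈ 5.3106.
Area = ½·|CA|·|AB|·sin A ≈ 23.678.
Circumradius = |BC|/(2 sin A) ≈ 6.0356.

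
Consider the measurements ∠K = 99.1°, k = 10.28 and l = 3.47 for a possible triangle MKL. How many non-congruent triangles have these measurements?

l·sin K = 3.47·sin(99.1°) ≈ 3.426.
Since ∠K is not acute, a triangle exists only if k > l; here k > l, so there is exactly one triangle.

1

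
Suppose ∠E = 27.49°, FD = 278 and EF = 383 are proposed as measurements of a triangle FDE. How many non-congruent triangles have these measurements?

EF·sin E = 383·sin(27.49°) ≈ 176.8.
Since EF sin E < FD < EF (176.8 < 278 < 383), two triangles exist.

2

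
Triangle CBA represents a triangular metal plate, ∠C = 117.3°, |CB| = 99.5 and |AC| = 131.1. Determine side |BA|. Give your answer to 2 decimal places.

197.62

By the law of cosines, |BA|² = |AC|² + |CB|² − 2·|AC|·|CB|·cos C = 39053, so |BA| ≈ 197.62.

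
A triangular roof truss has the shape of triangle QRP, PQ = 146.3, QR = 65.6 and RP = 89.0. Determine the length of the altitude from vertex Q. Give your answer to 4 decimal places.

Semiperimeter s = (89 + 146.3 + 65.6)/2 = 150.45.
Heron's formula: area = √(150.45·61.45·4.15·84.85) ≈ 1804.3.
The altitude from Q has length 2·area/RP ≈ 40.546.

40.5459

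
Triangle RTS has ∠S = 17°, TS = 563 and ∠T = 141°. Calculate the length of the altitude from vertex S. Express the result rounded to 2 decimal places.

The third angle is ∠R = 180° − ∠T − ∠S = 22.00°.
Law of sines: SR = TS·sin T/sin R ≈ 945.81.
Law of sines: RT = TS·sin S/sin R ≈ 439.41.
Area = ½·TS·SR·sin S ≈ 77843.
The altitude from S has length 2·area/RT ≈ 354.31.

h_S ≈ 354.31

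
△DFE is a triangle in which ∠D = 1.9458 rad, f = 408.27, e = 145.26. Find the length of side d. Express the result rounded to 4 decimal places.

By the law of cosines, d² = f² + e² − 2·f·e·cos D = 2.3123e+05, so d ≈ 480.86.

480.8628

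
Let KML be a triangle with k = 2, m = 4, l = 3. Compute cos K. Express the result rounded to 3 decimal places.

0.875

By the law of cosines, cos K = (m² + l² − k²) / (2·m·l) ≈ 0.87500, so ∠K ≈ 28.96°.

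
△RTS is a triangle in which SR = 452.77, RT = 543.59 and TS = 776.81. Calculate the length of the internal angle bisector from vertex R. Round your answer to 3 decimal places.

t_R ≈ 310.671

By the law of cosines, cos R = (SR² + RT² − TS²) / (2·SR·RT) ≈ -0.20913, so ∠R ≈ 1.781 rad.
The bisector from R has length 2·SR·RT·cos(∠R/2)/(SR+RT) ≈ 310.67.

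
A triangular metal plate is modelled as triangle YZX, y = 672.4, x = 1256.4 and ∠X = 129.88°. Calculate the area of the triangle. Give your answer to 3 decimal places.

Law of sines: sin Y = y·sin X/x ≈ 0.41069.
Since x ≥ y, only the acute value applies: ∠Y ≈ 24.25°.
Then ∠Z = 180° − ∠X − ∠Y ≈ 25.87°.
Law of sines gives z = x·sin Z/sin X ≈ 714.42.
Area = ½·x·y·sin Z ≈ 1.8432e+05.

area ≈ 184318.374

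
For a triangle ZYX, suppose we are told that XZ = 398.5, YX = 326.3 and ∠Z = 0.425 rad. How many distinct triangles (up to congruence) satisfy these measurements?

2

XZ·sin Z = 398.5·sin(0.425 rad) ≈ 164.3.
Since XZ sin Z < YX < XZ (164.3 < 326.3 < 398.5), two triangles exist.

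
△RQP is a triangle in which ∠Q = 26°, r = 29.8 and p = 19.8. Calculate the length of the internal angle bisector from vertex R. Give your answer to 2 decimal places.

By the law of cosines, q² = p² + r² − 2·p·r·cos Q = 219.43, so q ≈ 14.813.
Law of cosines again: cos R = (q² + p² − r²)/(2·q·p) ≈ -0.47148, so ∠R ≈ 118.13°.
The bisector from R has length 2·q·p·cos(∠R/2)/(q+p) ≈ 8.712.

t_R ≈ 8.71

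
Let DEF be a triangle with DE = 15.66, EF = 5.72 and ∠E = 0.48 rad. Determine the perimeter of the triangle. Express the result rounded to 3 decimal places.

perimeter ≈ 32.291

By the law of cosines, FD² = DE² + EF² − 2·DE·EF·cos E = 119.05, so FD ≈ 10.911.
Semiperimeter s = (5.72+10.911+15.66)/2 = 16.145.
Perimeter = 5.72 + 10.911 + 15.66 = 32.291.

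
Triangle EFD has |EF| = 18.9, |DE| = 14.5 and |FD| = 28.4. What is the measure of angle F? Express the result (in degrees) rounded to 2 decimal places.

∠F ≈ 27.35°

By the law of cosines, cos F = (|EF|² + |FD|² − |DE|²) / (2·|EF|·|FD|) ≈ 0.88822, so ∠F ≈ 27.35°.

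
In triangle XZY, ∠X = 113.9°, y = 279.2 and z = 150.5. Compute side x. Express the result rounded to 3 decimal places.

By the law of cosines, x² = z² + y² − 2·z·y·cos X = 1.3465e+05, so x ≈ 366.95.

366.948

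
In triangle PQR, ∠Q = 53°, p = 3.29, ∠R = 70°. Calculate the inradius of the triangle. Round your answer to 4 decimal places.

The third angle is ∠P = 180° − ∠Q − ∠R = 57.00°.
Law of sines: q = p·sin Q/sin P ≈ 3.1329.
Law of sines: r = p·sin R/sin P ≈ 3.6863.
Area = ½·p·q·sin R ≈ 4.8429.
Semiperimeter s = (3.29+3.1329+3.6863)/2 = 5.0546.
Inradius = area/s = 4.8429/5.0546 ≈ 0.95811.

0.9581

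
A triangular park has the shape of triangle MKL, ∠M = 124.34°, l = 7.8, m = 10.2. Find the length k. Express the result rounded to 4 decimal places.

3.5095

Law of sines: sin L = l·sin M/m ≈ 0.63142.
Since m ≥ l, only the acute value applies: ∠L ≈ 39.16°.
Then ∠K = 180° − ∠M − ∠L ≈ 16.50°.
Law of sines gives k = m·sin K/sin M ≈ 3.5095.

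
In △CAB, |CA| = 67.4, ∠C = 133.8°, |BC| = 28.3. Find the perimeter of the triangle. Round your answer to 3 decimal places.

perimeter ≈ 185.054

By the law of cosines, |AB|² = |BC|² + |CA|² − 2·|BC|·|CA|·cos C = 7984.1, so |AB| ≈ 89.354.
Semiperimeter s = (89.354+28.3+67.4)/2 = 92.527.
Perimeter = 89.354 + 28.3 + 67.4 = 185.05.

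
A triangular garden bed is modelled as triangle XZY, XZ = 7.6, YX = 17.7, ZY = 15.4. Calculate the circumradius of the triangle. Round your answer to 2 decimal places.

By the law of cosines, cos X = (YX² + XZ² − ZY²) / (2·YX·XZ) ≈ 0.49766, so ∠X ≈ 60.15°.
Circumradius = ZY/(2 sin X) ≈ 8.8774.

R ≈ 8.88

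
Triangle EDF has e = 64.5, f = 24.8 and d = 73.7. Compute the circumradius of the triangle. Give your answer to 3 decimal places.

R ≈ 37.651

By the law of cosines, cos E = (d² + f² − e²) / (2·d·f) ≈ 0.51606, so ∠E ≈ 58.93°.
Circumradius = e/(2 sin E) ≈ 37.651.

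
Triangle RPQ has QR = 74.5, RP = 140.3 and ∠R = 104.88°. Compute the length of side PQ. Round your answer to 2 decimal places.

174.94

By the law of cosines, PQ² = QR² + RP² − 2·QR·RP·cos R = 30603, so PQ ≈ 174.94.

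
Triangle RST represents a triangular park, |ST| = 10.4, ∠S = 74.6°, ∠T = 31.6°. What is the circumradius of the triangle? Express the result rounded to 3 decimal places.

5.415

The third angle is ∠R = 180° − ∠S − ∠T = 73.80°.
Law of sines: |TR| = |ST|·sin S/sin R ≈ 10.441.
Law of sines: |RS| = |ST|·sin T/sin R ≈ 5.6748.
Circumradius = |ST|/(2 sin R) ≈ 5.415.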